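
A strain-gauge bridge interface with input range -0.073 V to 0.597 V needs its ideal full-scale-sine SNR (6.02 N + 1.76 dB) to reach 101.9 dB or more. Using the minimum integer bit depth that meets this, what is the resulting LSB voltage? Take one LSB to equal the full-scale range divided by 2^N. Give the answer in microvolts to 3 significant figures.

Full-scale range = 0.597 V − (-0.073 V) = 0.67 V.
Required N = ⌈(101.9 − 1.76)/6.02⌉ = ⌈16.635⌉ = 17.
LSB = 0.67 V / 2^17 = 5.11 µV.

5.11 µV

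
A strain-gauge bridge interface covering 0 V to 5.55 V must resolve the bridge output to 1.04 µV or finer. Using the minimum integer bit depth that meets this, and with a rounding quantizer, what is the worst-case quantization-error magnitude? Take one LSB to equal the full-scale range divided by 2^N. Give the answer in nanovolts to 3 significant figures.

Span = 5.55 V.
Required number of levels: 5.55/1.04 µV = 5.3365e6; smallest N with 2^N ≥ that is 23.
LSB = 5.55 V / 2^23 = 0.66161 µV.
Max error for round-to-nearest is LSB/2 = 331 nV.

331 nV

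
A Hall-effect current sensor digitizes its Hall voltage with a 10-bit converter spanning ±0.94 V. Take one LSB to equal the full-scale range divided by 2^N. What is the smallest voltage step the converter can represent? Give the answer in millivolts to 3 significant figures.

Full-scale range = 0.94 V − (-0.94 V) = 1.88 V.
There are 2^10 = 1024 steps.
LSB = 1.88 V ÷ 2^10 = 1.88/1024 V = 1.84 mV.

1.84 mV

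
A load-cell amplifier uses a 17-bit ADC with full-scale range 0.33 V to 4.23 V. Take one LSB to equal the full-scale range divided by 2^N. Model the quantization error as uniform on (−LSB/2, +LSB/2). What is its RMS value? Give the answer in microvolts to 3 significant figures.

Range = 4.23 − (0.33) = 3.9 V.
One LSB is 3.9 V / 131072 = 29.755 µV.
V_rms = LSB/√12 = 29.755 µV / √12 = 8.59 µV.

8.59 µV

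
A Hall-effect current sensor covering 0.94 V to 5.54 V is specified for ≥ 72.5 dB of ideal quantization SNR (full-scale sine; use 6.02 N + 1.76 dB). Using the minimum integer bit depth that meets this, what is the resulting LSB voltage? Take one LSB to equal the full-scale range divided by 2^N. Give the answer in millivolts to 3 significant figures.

Range = 5.54 − (0.94) = 4.6 V.
N ≥ (72.5 − 1.76)/6.02 = 11.751 → N_min = 12.
LSB = 4.6 V / 2^12 = 1.12 mV.

1.12 mV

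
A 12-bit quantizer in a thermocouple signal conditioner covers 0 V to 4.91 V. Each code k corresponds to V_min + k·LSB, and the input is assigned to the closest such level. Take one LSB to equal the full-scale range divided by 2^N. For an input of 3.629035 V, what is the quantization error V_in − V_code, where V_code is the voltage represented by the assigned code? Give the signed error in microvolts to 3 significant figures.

+478 µV

Span = 4.91 V. LSB = 4.91 V / 2^12 ≈ 1.199 mV.
(V_in − V_min)/LSB = (3.629035 − (0)) × 4096/4.91 = 3027.3986 → nearest code k = 3027.
V_code = V_min + k × range/2^12 = 0 + 3027 × 4.91/4096 = 3.628557129 V.
e = 3.629035 − (3.628557129) = +478 µV.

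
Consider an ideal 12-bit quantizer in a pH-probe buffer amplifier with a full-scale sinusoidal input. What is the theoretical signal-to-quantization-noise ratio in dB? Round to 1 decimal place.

Ideal quantization SNR: 6.02 × 12 + 1.76 dB = 74.0 dB.

74.0 dB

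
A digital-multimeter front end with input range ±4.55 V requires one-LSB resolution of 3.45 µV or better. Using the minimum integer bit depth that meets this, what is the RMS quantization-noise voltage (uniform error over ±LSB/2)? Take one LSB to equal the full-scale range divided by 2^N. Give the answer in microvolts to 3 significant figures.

0.626 µV

The full-scale span is 4.55 − (-4.55) = 9.1 V.
Levels needed ≥ 9.1/3.45 µV = 2.638e6. 2^22 = 4194304 suffices, so N_min = 22.
LSB = 9.1 V / 2^22 = 2.1696 µV.
V_rms = LSB/√12 = 0.626 µV.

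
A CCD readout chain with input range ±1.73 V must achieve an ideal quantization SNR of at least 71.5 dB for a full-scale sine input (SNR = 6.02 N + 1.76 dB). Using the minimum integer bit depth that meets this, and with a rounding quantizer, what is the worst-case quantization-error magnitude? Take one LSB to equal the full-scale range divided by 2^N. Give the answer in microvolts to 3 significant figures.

Span: 1.73 V − (-1.73 V) = 3.46 V.
Solving 6.02 N ≥ 71.5 − 1.76: N ≥ 11.585. Round up → N = 12.
LSB = 3.46 V ÷ 2^12 = 3.46/4096 V = 0.84473 mV.
Half an LSB is 422 µV.

422 µV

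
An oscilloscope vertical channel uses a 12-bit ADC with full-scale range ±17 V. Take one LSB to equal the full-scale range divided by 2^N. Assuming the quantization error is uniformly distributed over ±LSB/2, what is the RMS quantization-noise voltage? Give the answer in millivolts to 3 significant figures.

2.40 mV

Range = 17 − (-17) = 34 V.
LSB = 34 V / 2^12 = 8.3008 mV.
RMS of a uniform error over width LSB is LSB/√12 = 2.40 mV.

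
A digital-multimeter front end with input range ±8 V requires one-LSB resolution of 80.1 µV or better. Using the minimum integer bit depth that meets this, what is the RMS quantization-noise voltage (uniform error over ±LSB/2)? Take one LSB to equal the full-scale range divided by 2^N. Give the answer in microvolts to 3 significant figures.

17.6 µV

Full-scale range = 8 V − (-8 V) = 16 V.
Levels needed ≥ 16/80.1 µV = 199800. 2^18 = 262144 suffices, so N_min = 18.
LSB = 16 V ÷ 2^18 = 16/262144 V = 61.035 µV.
σ_q = LSB/√12 = 61.035 µV/3.4641 = 17.6 µV.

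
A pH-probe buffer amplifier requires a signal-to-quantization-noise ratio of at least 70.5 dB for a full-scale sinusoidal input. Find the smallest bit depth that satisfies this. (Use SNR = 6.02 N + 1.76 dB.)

6.02 N + 1.76 ≥ 70.5 gives N ≥ 11.419, so the minimum integer is 12.

12 bits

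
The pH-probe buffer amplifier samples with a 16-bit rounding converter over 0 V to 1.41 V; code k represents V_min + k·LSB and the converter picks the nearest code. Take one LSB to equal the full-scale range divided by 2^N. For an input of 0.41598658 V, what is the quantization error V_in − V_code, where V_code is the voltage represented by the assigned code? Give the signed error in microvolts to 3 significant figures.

V_FS = 1.41 V. LSB = 1.41 V / 2^16 ≈ 21.51 µV.
Position in LSBs: (0.41598658 − (0)) × 65536/1.41 = 19334.8202; rounding gives k = 19335.
Reconstructed level: 0 + 19335 × 1.41/65536 V = 0.41599044800 V.
V_in − V_code = 0.41598658 − (0.41599044800) = −3.87 µV.

−3.87 µV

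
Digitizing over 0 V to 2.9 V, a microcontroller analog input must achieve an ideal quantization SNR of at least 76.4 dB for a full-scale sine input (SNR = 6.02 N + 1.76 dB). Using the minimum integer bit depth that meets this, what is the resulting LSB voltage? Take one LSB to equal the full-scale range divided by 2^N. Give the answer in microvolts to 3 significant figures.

354 µV

Span = 2.9 V.
6.02 N + 1.76 ≥ 76.4 gives N ≥ 12.399, so the minimum integer is 13.
LSB = 2.9 V ÷ 2^13 = 2.9/8192 V = 354 µV.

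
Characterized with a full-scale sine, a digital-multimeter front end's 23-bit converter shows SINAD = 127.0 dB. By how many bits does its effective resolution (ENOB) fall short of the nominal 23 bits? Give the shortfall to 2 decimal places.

2.20 bits

Effective bits = (127.0 − 1.76)/6.02 = 20.8040.
Lost resolution: 23 − 20.8040 = 2.1960 bits.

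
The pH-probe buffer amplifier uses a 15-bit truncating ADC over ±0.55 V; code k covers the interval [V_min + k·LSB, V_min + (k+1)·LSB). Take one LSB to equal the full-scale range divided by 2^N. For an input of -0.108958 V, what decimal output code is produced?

Full-scale range = 0.55 V − (-0.55 V) = 1.1 V. LSB = 1.1 V / 2^15 ≈ 33.57 µV.
code = ⌊(V_in − V_min)/LSB⌋ = ⌊(V_in − V_min) × 2^15 / range⌋
     = ⌊(-0.108958 − (-0.55)) × 32768 / 1.1⌋ = ⌊0.441042 × 32768/1.1⌋
     = ⌊13138.240⌋ = 13138.

13138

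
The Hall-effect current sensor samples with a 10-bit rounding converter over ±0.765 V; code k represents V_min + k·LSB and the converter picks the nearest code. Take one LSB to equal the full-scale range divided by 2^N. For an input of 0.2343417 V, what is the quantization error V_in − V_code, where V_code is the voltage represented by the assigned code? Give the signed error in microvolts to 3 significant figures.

−238 µV

The full-scale span is 0.765 − (-0.765) = 1.53 V. LSB = 1.53 V / 2^10 ≈ 1.494 mV.
(0.2343417 − (-0.765)) / LSB = 0.9993417 × 1024/1.53 = 668.8405. Nearest integer: k = 669.
Reconstructed level: -0.765 + 669 × 1.53/1024 V = 0.2345800781 V.
Error = V_in − V_code = 0.2343417 − (0.2345800781) = −238 µV.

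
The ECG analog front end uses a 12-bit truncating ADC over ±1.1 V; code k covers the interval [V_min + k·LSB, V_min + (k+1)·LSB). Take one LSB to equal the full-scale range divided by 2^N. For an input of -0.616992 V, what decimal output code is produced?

899

Range = 1.1 − (-1.1) = 2.2 V. LSB = 2.2 V / 2^12 ≈ 0.5371 mV.
code = ⌊(V_in − V_min)/LSB⌋ = ⌊(V_in − V_min) × 2^12 / range⌋
     = ⌊(-0.616992 − (-1.1)) × 4096 / 2.2⌋ = ⌊0.483008 × 4096/2.2⌋
     = ⌊899.273⌋ = 899.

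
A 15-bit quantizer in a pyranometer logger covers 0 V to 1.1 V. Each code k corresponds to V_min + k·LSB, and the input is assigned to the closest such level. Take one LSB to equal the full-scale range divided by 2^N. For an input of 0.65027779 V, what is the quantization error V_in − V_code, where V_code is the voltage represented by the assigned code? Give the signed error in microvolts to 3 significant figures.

+6.18 µV

Range is 1.1 V. LSB = 1.1 V / 2^15 ≈ 33.57 µV.
(V_in − V_min)/LSB = (0.65027779 − (0)) × 32768/1.1 = 19371.1842 → nearest code k = 19371.
V_code = V_min + k × range/2^15 = 0 + 19371 × 1.1/32768 = 0.65027160645 V.
e = 0.65027779 − (0.65027160645) = +6.18 µV.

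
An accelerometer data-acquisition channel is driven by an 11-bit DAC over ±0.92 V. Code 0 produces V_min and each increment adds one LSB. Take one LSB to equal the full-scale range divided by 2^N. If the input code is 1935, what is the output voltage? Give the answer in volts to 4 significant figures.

Full-scale range = 0.92 V − (-0.92 V) = 1.84 V. LSB = 1.84 V / 2^11.
V_out = V_min + code × LSB = -0.92 V + 1935 × 1.84 V / 2048
      = -0.92 V + 1.73848 V = 0.818477 V.

0.8185 V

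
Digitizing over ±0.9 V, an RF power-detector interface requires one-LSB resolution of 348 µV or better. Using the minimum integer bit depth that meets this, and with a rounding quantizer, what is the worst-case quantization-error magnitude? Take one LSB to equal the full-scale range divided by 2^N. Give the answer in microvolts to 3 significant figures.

The full-scale span is 0.9 − (-0.9) = 1.8 V.
Need 2^N ≥ 1.8 V / 348 µV = 5172 → N_min = 13.
LSB = 1.8 V ÷ 2^13 = 1.8/8192 V = 219.73 µV.
|e|_max = LSB/2 = 110 µV.

110 µV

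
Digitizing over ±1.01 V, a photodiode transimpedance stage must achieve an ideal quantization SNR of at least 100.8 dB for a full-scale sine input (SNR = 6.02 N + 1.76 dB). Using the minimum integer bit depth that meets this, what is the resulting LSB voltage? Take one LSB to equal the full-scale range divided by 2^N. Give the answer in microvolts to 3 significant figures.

Full-scale range = 1.01 V − (-1.01 V) = 2.02 V.
N ≥ (100.8 − 1.76)/6.02 = 16.452 → N_min = 17.
LSB = 2.02 V ÷ 2^17 = 2.02/131072 V = 15.4 µV.

15.4 µV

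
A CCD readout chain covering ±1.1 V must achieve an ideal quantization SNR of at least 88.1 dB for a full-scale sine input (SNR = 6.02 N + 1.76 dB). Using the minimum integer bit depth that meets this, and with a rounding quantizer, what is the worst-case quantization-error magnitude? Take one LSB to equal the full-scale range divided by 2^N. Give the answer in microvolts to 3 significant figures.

33.6 µV

The full-scale span is 1.1 − (-1.1) = 2.2 V.
6.02 N + 1.76 ≥ 88.1 gives N ≥ 14.342, so the minimum integer is 15.
Step size = 2.2/32768 V = 67.139 µV.
Max error for round-to-nearest is LSB/2 = 33.6 µV.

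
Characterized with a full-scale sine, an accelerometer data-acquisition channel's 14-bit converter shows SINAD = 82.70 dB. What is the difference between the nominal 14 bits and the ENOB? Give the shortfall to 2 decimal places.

ENOB = (SINAD − 1.76)/6.02 = (82.70 − 1.76)/6.02 = 13.4452 bits.
14 − 13.4452 = 0.55 bits below nominal.

0.55 bits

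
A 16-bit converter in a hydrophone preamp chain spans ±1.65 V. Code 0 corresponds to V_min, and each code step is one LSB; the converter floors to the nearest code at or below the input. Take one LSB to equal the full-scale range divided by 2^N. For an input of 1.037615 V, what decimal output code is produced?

53374

The full-scale span is 1.65 − (-1.65) = 3.3 V. LSB = 3.3 V / 2^16 ≈ 50.35 µV.
V_in − V_min = 1.037615 − (-1.65) = 2.687615 V.
Divide by LSB: 2.687615 × 65536/3.3 = 53374.4050.
Truncating gives code 53374.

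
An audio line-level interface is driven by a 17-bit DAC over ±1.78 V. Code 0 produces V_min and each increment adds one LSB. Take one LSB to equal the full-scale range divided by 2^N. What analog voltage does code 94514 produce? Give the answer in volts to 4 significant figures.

0.7871 V

Span: 1.78 V − (-1.78 V) = 3.56 V. LSB = 3.56 V / 2^17.
V_out = V_min + code × LSB = -1.78 V + 94514 × 3.56 V / 131072
      = -1.78 V + 2.56706 V = 0.787061 V.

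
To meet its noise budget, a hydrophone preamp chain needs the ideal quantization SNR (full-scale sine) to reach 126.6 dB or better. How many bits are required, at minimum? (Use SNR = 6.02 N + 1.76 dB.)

Required N = ⌈(126.6 − 1.76)/6.02⌉ = ⌈20.738⌉ = 21.

21 bits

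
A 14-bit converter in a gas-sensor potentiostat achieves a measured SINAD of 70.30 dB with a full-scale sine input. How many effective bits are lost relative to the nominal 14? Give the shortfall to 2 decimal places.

Effective bits = (70.30 − 1.76)/6.02 = 11.3854.
Shortfall = 14 − 11.3854 = 2.6146 bits.

2.61 bits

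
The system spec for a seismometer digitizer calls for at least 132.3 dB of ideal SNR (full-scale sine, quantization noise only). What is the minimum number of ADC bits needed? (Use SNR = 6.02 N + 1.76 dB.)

22 bits

Required N = ⌈(132.3 − 1.76)/6.02⌉ = ⌈21.684⌉ = 22.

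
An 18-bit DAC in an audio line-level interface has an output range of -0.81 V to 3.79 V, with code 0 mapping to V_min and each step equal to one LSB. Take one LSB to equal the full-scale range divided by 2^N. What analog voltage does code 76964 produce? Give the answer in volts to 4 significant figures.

The full-scale span is 3.79 − (-0.81) = 4.6 V. LSB = 4.6 V / 2^18.
V_out = V_min + code × LSB = -0.81 V + 76964 × 4.6 V / 262144
      = -0.81 + 1.35053 = 0.540534 V.

0.5405 V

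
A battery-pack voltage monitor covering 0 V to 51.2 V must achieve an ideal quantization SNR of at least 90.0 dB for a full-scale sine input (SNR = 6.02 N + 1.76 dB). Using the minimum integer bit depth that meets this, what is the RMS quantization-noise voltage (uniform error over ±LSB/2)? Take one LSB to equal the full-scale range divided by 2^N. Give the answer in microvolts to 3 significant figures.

Span = 51.2 V.
N ≥ (90.0 − 1.76)/6.02 = 14.658 → N_min = 15.
One LSB is 51.2 V / 32768 = 1.5625 mV.
RMS noise = LSB/√12 = 451 µV.

451 µV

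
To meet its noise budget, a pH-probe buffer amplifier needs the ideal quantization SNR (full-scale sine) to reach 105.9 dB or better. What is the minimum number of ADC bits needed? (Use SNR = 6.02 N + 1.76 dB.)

N ≥ (105.9 − 1.76)/6.02 = 17.299 → N_min = 18.

18 bits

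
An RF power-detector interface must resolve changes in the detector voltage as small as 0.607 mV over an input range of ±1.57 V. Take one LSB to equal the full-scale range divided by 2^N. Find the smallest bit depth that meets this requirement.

13 bits

Span: 1.57 V − (-1.57 V) = 3.14 V.
Levels needed ≥ 3.14/0.607 mV = 5173. 2^13 = 8192 suffices, so N_min = 13.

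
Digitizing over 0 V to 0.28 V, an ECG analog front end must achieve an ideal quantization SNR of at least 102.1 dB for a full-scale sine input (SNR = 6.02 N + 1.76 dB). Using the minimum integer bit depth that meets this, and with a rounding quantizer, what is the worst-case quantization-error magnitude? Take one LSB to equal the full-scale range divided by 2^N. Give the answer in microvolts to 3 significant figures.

1.07 µV

Full-scale range = 0.28 V.
6.02 N + 1.76 ≥ 102.1 gives N ≥ 16.668, so the minimum integer is 17.
One LSB is 0.28 V / 131072 = 2.1362 µV.
Half an LSB is 1.07 µV.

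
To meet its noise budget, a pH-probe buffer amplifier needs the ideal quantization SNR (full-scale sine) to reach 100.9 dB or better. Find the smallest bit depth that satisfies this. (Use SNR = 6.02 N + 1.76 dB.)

Solving 6.02 N ≥ 100.9 − 1.76: N ≥ 16.468. Round up → N = 17.

17 bits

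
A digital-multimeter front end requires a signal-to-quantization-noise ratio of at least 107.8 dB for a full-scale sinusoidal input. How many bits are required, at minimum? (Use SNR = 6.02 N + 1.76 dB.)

6.02 N + 1.76 ≥ 107.8 gives N ≥ 17.615, so the minimum integer is 18.

18 bits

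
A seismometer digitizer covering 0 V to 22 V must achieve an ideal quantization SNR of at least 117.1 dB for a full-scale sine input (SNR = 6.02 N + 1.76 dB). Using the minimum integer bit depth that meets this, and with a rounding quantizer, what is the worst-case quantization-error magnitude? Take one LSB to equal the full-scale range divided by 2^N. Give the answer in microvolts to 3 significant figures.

10.5 µV

Full-scale range = 22 V.
Required N = ⌈(117.1 − 1.76)/6.02⌉ = ⌈19.159⌉ = 20.
LSB = 22 V / 2^20 = 20.981 µV.
|e|_max = LSB/2 = 10.5 µV.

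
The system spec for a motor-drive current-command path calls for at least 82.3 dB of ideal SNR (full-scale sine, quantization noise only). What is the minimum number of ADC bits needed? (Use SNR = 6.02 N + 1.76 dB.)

14 bits

N ≥ (82.3 − 1.76)/6.02 = 13.379 → N_min = 14.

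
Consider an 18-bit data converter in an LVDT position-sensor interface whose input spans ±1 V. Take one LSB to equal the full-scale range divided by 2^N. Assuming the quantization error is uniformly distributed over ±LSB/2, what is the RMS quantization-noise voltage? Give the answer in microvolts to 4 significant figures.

Full-scale range = 1 V − (-1 V) = 2 V.
LSB = 2 V / 2^18 = 7.62939 µV.
For a uniform distribution on [−LSB/2, +LSB/2], V_rms = LSB/√12 = 7.62939 µV/3.4641 = 2.202 µV.

2.202 µV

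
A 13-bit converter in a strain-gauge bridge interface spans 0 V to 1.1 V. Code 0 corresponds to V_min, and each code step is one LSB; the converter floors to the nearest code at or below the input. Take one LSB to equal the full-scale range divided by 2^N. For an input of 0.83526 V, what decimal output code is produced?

V_FS = 1.1 V. LSB = 1.1 V / 2^13 ≈ 134.3 µV.
code = ⌊(V_in − V_min)/LSB⌋ = ⌊(V_in − V_min) × 2^13 / range⌋
     = ⌊(0.83526 − (0)) × 8192 / 1.1⌋ = ⌊0.83526 × 8192/1.1⌋
     = ⌊6220.409⌋ = 6220.

6220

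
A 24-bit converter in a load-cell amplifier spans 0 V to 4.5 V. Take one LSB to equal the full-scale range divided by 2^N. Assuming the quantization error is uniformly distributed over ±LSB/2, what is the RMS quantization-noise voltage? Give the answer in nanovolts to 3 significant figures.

77.4 nV

V_FS = 4.5 V.
Step size = 4.5/16777216 V = 268.22 nV.
σ_q = LSB/√12 = 268.22 nV/3.4641 = 77.4 nV.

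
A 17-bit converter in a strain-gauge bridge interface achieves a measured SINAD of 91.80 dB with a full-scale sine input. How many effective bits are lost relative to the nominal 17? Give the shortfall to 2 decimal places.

2.04 bits

ENOB = (SINAD − 1.76)/6.02 = (91.80 − 1.76)/6.02 = 14.9568 bits.
Shortfall = 17 − 14.9568 = 2.0432 bits.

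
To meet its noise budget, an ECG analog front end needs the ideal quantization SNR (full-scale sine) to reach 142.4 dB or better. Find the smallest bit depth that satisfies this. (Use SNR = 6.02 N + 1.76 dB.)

24 bits

6.02 N + 1.76 ≥ 142.4 gives N ≥ 23.362, so the minimum integer is 24.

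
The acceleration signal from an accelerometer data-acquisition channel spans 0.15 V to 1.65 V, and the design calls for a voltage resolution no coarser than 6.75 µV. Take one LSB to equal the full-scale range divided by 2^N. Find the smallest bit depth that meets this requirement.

18 bits

Span: 1.65 V − (0.15 V) = 1.5 V.
Levels needed ≥ 1.5/6.75 µV = 222200. 2^18 = 262144 suffices, so N_min = 18.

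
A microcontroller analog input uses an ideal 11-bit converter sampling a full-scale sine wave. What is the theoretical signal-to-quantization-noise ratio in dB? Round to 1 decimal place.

68.0 dB

6.02(11) + 1.76 = 66.22 + 1.76 = 67.98 dB.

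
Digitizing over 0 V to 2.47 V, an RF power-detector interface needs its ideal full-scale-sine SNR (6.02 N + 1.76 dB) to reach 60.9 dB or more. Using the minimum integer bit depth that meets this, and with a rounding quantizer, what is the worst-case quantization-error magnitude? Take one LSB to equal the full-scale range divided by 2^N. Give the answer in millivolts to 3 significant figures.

Range is 2.47 V.
Required N = ⌈(60.9 − 1.76)/6.02⌉ = ⌈9.824⌉ = 10.
LSB = 2.47 V / 2^10 = 2.4121 mV.
Max error for round-to-nearest is LSB/2 = 1.21 mV.

1.21 mV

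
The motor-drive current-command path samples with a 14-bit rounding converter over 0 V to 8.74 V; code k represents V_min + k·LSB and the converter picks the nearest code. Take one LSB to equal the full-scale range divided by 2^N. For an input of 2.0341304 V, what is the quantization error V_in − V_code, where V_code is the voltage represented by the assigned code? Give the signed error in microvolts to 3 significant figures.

V_FS = 8.74 V. LSB = 8.74 V / 2^14 ≈ 0.5334 mV.
(2.0341304 − (0)) / LSB = 2.0341304 × 16384/8.74 = 3813.1799. Nearest integer: k = 3813.
Reconstructed level: 0 + 3813 × 8.74/16384 V = 2.0340344238 V.
e = 2.0341304 − (2.0340344238) = +96.0 µV.

+96.0 µV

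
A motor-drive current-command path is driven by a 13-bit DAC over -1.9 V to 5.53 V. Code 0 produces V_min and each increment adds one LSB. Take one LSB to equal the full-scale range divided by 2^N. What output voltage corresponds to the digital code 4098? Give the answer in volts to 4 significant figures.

Range = 5.53 − (-1.9) = 7.43 V. LSB = 7.43 V / 2^13.
V_out = -1.9 + 4098 × (7.43/8192) V
      = -1.9 V + 3.71681 V = 1.81681 V.

1.817 V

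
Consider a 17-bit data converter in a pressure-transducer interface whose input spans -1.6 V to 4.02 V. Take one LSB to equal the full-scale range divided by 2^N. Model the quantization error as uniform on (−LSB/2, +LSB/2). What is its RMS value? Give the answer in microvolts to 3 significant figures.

The full-scale span is 4.02 − (-1.6) = 5.62 V.
One LSB is 5.62 V / 131072 = 42.877 µV.
RMS of a uniform error over width LSB is LSB/√12 = 12.4 µV.

12.4 µV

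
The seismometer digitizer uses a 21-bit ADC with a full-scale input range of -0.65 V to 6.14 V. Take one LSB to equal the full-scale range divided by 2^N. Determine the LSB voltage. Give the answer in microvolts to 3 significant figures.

The full-scale span is 6.14 − (-0.65) = 6.79 V.
2^21 = 2097152 levels.
LSB = 6.79 V / 2^21 = 3.24 µV.

3.24 µV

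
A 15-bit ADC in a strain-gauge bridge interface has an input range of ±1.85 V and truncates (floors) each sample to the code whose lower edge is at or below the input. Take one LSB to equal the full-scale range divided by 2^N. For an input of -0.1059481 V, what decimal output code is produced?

Range = 1.85 − (-1.85) = 3.7 V. LSB = 3.7 V / 2^15 ≈ 112.9 µV.
code = ⌊(V_in − V_min)/LSB⌋ = ⌊(V_in − V_min) × 2^15 / range⌋
     = ⌊(-0.1059481 − (-1.85)) × 32768 / 3.7⌋ = ⌊1.7440519 × 32768/3.7⌋
     = ⌊15445.701⌋ = 15445.

15445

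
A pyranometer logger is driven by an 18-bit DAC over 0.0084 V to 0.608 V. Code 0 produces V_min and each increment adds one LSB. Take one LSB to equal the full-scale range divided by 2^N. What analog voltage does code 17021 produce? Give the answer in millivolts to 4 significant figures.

Range = 0.608 − (0.0084) = 0.5996 V. LSB = 0.5996 V / 2^18.
V_out = V_min + code × LSB = 0.0084 V + 17021 × 0.5996 V / 262144
      = 0.0084 V + 0.0389320 V = 0.0473320 V.

47.33 mV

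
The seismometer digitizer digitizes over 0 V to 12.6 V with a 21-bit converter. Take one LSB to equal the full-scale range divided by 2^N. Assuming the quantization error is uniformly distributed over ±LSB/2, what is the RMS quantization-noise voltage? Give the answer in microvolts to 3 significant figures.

Range is 12.6 V.
LSB = 12.6 V / 2^21 = 6.0081 µV.
RMS of a uniform error over width LSB is LSB/√12 = 1.73 µV.

1.73 µV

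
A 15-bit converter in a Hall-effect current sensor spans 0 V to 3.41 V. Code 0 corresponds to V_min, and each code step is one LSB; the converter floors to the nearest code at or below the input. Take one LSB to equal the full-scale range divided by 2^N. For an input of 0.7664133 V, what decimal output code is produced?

7364

Span = 3.41 V. LSB = 3.41 V / 2^15 ≈ 104.1 µV.
(V_in − V_min) × 2^15/range = (0.7664133 − (0)) × 32768/3.41 = 7364.760.
Floor → code = 7364.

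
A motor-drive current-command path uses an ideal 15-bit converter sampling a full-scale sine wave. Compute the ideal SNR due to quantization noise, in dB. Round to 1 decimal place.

92.1 dB

SNR = 6.02·15 + 1.76 = 92.06 dB.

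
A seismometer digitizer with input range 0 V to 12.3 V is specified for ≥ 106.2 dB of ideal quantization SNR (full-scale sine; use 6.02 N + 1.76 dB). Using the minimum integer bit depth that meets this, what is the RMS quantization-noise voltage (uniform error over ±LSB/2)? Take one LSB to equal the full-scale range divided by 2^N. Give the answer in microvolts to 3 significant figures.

Full-scale range = 12.3 V.
Solving 6.02 N ≥ 106.2 − 1.76: N ≥ 17.349. Round up → N = 18.
LSB = 12.3 V / 2^18 = 46.921 µV.
RMS noise = LSB/√12 = 13.5 µV.

13.5 µV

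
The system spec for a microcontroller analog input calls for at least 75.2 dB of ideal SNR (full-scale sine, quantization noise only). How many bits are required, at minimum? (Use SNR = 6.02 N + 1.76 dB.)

13 bits

N ≥ (75.2 − 1.76)/6.02 = 12.199 → N_min = 13.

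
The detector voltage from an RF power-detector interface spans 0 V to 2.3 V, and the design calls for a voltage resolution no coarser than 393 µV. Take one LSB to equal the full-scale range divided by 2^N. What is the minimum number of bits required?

13 bits

V_FS = 2.3 V.
2.3 V / 393 µV = 5852. Since 2^12 = 4096 and 2^13 = 8192, N = 13.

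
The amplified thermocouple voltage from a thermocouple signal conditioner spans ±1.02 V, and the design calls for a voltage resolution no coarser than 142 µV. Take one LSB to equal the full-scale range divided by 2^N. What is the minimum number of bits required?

14 bits

Range = 1.02 − (-1.02) = 2.04 V.
2.04 V / 142 µV = 14370. Since 2^13 = 8192 and 2^14 = 16384, N = 14.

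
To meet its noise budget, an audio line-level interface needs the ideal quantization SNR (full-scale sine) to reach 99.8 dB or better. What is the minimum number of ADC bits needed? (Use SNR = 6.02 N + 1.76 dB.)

17 bits

6.02 N + 1.76 ≥ 99.8 gives N ≥ 16.286, so the minimum integer is 17.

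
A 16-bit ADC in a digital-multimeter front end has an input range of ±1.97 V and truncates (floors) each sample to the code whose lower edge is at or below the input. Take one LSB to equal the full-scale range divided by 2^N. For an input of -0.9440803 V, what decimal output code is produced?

17064

Span: 1.97 V − (-1.97 V) = 3.94 V. LSB = 3.94 V / 2^16 ≈ 60.12 µV.
code = ⌊(V_in − V_min)/LSB⌋ = ⌊(V_in − V_min) × 2^16 / range⌋
     = ⌊(-0.9440803 − (-1.97)) × 65536 / 3.94⌋ = ⌊1.0259197 × 65536/3.94⌋
     = ⌊17064.638⌋ = 17064.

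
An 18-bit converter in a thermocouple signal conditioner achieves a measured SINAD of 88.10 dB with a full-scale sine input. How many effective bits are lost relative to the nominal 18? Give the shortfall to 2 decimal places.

Effective bits = (88.10 − 1.76)/6.02 = 14.3422.
18 − 14.3422 = 3.66 bits below nominal.

3.66 bits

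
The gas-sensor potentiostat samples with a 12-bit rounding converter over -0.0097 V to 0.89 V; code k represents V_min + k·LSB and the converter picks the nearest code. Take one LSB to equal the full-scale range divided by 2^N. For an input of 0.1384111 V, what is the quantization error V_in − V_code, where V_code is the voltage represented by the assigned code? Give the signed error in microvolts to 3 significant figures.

+64.8 µV

Full-scale range = 0.89 V − (-0.0097 V) = 0.8997 V. LSB = 0.8997 V / 2^12 ≈ 219.7 µV.
Position in LSBs: (0.1384111 − (-0.0097)) × 4096/0.8997 = 674.2948; rounding gives k = 674.
V_code = -0.0097 + (674/4096) × 0.8997 = 0.1383463379 V.
Error = V_in − V_code = 0.1384111 − (0.1383463379) = +64.8 µV.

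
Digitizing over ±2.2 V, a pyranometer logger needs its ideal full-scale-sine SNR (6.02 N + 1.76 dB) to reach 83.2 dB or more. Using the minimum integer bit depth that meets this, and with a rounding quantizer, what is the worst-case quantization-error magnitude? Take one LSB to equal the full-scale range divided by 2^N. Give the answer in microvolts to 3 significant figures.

The full-scale span is 2.2 − (-2.2) = 4.4 V.
N ≥ (83.2 − 1.76)/6.02 = 13.528 → N_min = 14.
LSB = 4.4 V / 2^14 = 268.55 µV.
Max error for round-to-nearest is LSB/2 = 134 µV.

134 µV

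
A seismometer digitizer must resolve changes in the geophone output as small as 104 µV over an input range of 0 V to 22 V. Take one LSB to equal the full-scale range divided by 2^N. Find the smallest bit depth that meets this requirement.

18 bits

Span = 22 V.
Levels needed ≥ 22/104 µV = 211500. 2^18 = 262144 suffices, so N_min = 18.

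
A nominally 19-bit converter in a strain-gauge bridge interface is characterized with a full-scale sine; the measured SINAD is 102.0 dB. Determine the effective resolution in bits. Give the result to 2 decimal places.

16.65 bits

ENOB = (102.0 − 1.76)/6.02 = 16.6512 bits.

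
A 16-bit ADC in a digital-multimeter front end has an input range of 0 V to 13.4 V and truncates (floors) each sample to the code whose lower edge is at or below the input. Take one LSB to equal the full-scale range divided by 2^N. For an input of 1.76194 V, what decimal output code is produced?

8617

V_FS = 13.4 V. LSB = 13.4 V / 2^16 ≈ 204.5 µV.
code = ⌊(V_in − V_min)/LSB⌋ = ⌊(V_in − V_min) × 2^16 / range⌋
     = ⌊(1.76194 − (0)) × 65536 / 13.4⌋ = ⌊1.76194 × 65536/13.4⌋
     = ⌊8617.201⌋ = 8617.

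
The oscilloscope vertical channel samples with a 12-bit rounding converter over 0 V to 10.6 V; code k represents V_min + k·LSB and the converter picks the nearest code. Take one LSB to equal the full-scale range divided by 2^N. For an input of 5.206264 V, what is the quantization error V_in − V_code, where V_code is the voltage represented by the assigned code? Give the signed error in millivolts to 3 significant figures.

Range is 10.6 V. LSB = 10.6 V / 2^12 ≈ 2.588 mV.
(5.206264 − (0)) / LSB = 5.206264 × 4096/10.6 = 2011.7790. Nearest integer: k = 2012.
Reconstructed level: 0 + 2012 × 10.6/4096 V = 5.206835938 V.
e = 5.206264 − (5.206835938) = −0.572 mV.

−0.572 mV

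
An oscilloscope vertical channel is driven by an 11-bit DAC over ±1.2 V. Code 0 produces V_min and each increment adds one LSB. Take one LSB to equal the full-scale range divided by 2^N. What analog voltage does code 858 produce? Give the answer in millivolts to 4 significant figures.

Span: 1.2 V − (-1.2 V) = 2.4 V. LSB = 2.4 V / 2^11.
Output = V_min + (858/2048) × range = -1.2 + 0.418945 × 2.4 V
      = -1.2 V + 1.00547 V = -0.194531 V.

-194.5 mV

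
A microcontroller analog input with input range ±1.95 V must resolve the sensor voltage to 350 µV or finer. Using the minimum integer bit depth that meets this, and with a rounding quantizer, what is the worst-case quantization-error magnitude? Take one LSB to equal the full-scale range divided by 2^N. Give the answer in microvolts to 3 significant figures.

119 µV

The full-scale span is 1.95 − (-1.95) = 3.9 V.
Levels needed ≥ 3.9/350 µV = 11140. 2^14 = 16384 suffices, so N_min = 14.
LSB = 3.9 V / 2^14 = 238.04 µV.
Half an LSB is 119 µV.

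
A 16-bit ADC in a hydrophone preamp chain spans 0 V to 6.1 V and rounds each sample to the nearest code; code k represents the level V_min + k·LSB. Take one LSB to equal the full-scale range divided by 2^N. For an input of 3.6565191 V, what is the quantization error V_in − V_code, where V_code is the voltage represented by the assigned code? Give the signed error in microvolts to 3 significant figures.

+18.9 µV

Span = 6.1 V. LSB = 6.1 V / 2^16 ≈ 93.08 µV.
(V_in − V_min)/LSB = (3.6565191 − (0)) × 65536/6.1 = 39284.2026 → nearest code k = 39284.
V_code = 0 + (39284/65536) × 6.1 = 3.6565002441 V.
V_in − V_code = 3.6565191 − (3.6565002441) = +18.9 µV.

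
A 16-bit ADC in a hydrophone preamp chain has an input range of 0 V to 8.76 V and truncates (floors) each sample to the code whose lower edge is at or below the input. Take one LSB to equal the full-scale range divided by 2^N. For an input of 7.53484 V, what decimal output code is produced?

56370

Full-scale range = 8.76 V. LSB = 8.76 V / 2^16 ≈ 133.7 µV.
V_in − V_min = 7.53484 − (0) = 7.53484 V.
Divide by LSB: 7.53484 × 65536/8.76 = 56370.2368.
Truncating gives code 56370.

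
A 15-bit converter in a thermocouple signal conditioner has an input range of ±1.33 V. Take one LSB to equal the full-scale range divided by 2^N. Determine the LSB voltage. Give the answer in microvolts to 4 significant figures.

81.18 µV

The full-scale span is 1.33 − (-1.33) = 2.66 V.
2^15 = 32768 levels.
One LSB is 2.66 V / 32768 = 81.18 µV.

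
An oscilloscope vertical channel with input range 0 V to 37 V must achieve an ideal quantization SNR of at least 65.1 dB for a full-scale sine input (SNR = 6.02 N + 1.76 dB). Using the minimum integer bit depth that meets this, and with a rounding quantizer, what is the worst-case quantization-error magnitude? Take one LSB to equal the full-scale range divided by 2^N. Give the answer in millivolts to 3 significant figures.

9.03 mV

Full-scale range = 37 V.
N ≥ (65.1 − 1.76)/6.02 = 10.522 → N_min = 11.
LSB = 37 V / 2^11 = 18.066 mV.
Max error for round-to-nearest is LSB/2 = 9.03 mV.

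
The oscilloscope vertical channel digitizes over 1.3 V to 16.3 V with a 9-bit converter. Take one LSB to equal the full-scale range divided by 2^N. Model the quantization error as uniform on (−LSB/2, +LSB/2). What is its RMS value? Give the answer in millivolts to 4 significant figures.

Full-scale range = 16.3 V − (1.3 V) = 15 V.
LSB = 15 V / 2^9 = 29.2969 mV.
RMS of a uniform error over width LSB is LSB/√12 = 8.457 mV.

8.457 mV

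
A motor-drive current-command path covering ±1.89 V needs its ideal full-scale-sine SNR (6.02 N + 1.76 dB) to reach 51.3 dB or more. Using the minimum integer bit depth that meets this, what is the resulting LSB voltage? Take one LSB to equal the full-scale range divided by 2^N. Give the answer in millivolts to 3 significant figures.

7.38 mV

Span: 1.89 V − (-1.89 V) = 3.78 V.
Solving 6.02 N ≥ 51.3 − 1.76: N ≥ 8.229. Round up → N = 9.
Step size = 3.78/512 V = 7.38 mV.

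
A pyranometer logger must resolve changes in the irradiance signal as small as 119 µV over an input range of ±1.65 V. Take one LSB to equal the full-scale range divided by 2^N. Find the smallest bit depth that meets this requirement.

15 bits

Full-scale range = 1.65 V − (-1.65 V) = 3.3 V.
3.3 V / 119 µV = 27730. Since 2^14 = 16384 and 2^15 = 32768, N = 15.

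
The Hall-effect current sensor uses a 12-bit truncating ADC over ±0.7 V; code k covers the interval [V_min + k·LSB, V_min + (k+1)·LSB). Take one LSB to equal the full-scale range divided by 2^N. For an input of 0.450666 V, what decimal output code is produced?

Full-scale range = 0.7 V − (-0.7 V) = 1.4 V. LSB = 1.4 V / 2^12 ≈ 341.8 µV.
V_in − V_min = 0.450666 − (-0.7) = 1.150666 V.
Divide by LSB: 1.150666 × 4096/1.4 = 3366.5200.
Truncating gives code 3366.

3366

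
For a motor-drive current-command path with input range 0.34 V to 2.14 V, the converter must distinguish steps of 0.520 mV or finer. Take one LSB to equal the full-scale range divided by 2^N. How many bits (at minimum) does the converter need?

Span: 2.14 V − (0.34 V) = 1.8 V.
Need 2^N ≥ 1.8 V / 0.520 mV = 3462 → N_min = 12.

12 bits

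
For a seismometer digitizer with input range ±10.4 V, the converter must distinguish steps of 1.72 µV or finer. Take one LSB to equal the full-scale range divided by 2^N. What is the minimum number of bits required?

Span: 10.4 V − (-10.4 V) = 20.8 V.
Need 2^N ≥ 20.8 V / 1.72 µV = 1.209e7 → N_min = 24.

24 bits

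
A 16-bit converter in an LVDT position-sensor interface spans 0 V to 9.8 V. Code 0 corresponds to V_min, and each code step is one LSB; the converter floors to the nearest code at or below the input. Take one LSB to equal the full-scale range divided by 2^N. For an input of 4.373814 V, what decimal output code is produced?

29249

Range is 9.8 V. LSB = 9.8 V / 2^16 ≈ 149.5 µV.
code = ⌊(V_in − V_min)/LSB⌋ = ⌊(V_in − V_min) × 2^16 / range⌋
     = ⌊(4.373814 − (0)) × 65536 / 9.8⌋ = ⌊4.373814 × 65536/9.8⌋
     = ⌊29249.212⌋ = 29249.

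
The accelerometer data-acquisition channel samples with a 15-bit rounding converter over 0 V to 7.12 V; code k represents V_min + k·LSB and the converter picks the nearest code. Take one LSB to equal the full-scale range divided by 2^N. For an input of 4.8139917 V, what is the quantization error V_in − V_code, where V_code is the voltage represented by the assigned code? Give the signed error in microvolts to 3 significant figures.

+39.1 µV

V_FS = 7.12 V. LSB = 7.12 V / 2^15 ≈ 217.3 µV.
(4.8139917 − (0)) / LSB = 4.8139917 × 32768/7.12 = 22155.1798. Nearest integer: k = 22155.
Reconstructed level: 0 + 22155 × 7.12/32768 V = 4.8139526367 V.
Error = V_in − V_code = 4.8139917 − (4.8139526367) = +39.1 µV.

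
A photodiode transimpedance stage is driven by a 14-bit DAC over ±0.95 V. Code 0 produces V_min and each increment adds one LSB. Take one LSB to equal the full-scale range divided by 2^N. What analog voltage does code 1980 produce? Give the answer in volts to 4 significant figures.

-0.7204 V

Full-scale range = 0.95 V − (-0.95 V) = 1.9 V. LSB = 1.9 V / 2^14.
V_out = V_min + code × LSB = -0.95 V + 1980 × 1.9 V / 16384
      = -0.95 V + 0.229614 V = -0.720386 V.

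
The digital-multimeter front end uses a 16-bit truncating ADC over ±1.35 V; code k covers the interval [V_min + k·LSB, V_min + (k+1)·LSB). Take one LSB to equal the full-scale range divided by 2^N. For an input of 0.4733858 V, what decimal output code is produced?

The full-scale span is 1.35 − (-1.35) = 2.7 V. LSB = 2.7 V / 2^16 ≈ 41.20 µV.
code = ⌊(V_in − V_min)/LSB⌋ = ⌊(V_in − V_min) × 2^16 / range⌋
     = ⌊(0.4733858 − (-1.35)) × 65536 / 2.7⌋ = ⌊1.8233858 × 65536/2.7⌋
     = ⌊44258.301⌋ = 44258.

44258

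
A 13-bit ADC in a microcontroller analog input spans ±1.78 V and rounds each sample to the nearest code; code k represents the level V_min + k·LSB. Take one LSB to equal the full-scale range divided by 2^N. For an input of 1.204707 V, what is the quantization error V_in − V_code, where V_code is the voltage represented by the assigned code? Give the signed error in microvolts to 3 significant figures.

+78.1 µV

Span: 1.78 V − (-1.78 V) = 3.56 V. LSB = 3.56 V / 2^13 ≈ 434.6 µV.
Position in LSBs: (1.204707 − (-1.78)) × 8192/3.56 = 6868.1797; rounding gives k = 6868.
V_code = V_min + k × range/2^13 = -1.78 + 6868 × 3.56/8192 = 1.204628906 V.
e = 1.204707 − (1.204628906) = +78.1 µV.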